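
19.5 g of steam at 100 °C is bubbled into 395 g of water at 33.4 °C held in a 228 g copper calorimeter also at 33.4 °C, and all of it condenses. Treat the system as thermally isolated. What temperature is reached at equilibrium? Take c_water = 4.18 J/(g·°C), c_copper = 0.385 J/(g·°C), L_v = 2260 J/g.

T_f ≈ 60.6 °C

Energy conservation, ΣQ = 0:
steam→water at 100 °C releases m L_v = 19.5·2260 = 44070
  condensate cools 100→T: 19.5·4.18·(T − 100) = 81.51(T − 100)
  water warms: 395·4.18·(T − 33.4) = 1651.1(T − 33.4)
  cup: 87.78(T − 33.4)
1820.4 T = 44070 + 8151 + 58079 = 110300
T ≈ 60.59 °C — below 100 °C, confirming all the steam condensed.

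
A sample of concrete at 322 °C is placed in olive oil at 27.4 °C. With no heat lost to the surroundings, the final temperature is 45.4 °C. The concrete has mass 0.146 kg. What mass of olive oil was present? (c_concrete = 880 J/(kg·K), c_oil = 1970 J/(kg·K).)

Heat gained plus heat lost sum to zero:
0.146×880×(45.4 − 322) + m×1970×(45.4 − 27.4) = 0
35460 m = 35538
m = 35538/35460 ≈ 1.002 kg

m ≈ 1 kg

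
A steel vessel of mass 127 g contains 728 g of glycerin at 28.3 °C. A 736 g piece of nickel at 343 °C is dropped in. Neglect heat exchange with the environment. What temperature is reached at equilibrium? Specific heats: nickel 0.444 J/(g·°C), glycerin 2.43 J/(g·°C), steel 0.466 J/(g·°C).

Energy conservation, ΣQ = 0:
736×0.444×(T − 343) + 728×2.43×(T − 28.3) + 127×0.466×(T − 28.3) = 0
326.78(T − 343) + 1769(T − 28.3) + 59.18(T − 28.3) = 0
2155 T = 163826
T ≈ 76.02 °C

T_f ≈ 76.0 °C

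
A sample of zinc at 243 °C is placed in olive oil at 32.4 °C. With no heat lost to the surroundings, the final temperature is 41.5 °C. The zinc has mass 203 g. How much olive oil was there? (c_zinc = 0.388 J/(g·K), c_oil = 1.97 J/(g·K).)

Conservation of energy gives ΣQ = 0:
203·0.388·(41.5 − 243) + m·1.97·(41.5 − 32.4) = 0
17.93 m = 15871
m = 15871/17.93 ≈ 885.3 g

m ≈ 885 g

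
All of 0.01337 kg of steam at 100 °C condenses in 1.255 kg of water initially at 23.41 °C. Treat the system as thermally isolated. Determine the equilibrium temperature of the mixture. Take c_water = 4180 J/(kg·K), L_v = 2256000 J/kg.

T_f ≈ 29.9 °C

Heat gained plus heat lost sum to zero:
condense steam: −0.01337×2256000 = −30163; condensed water 100 °C→T: 55.89(T − 100); original water: 5245.9(T − 23.41)
5301.8 T = 30163 + 5588.7 + 122807 = 158558
T ≈ 29.91 °C — below 100 °C, confirming all the steam condensed.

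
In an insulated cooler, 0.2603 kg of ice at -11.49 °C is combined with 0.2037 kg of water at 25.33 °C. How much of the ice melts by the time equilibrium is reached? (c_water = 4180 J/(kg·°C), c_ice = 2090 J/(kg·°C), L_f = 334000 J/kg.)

Heat available from the water dropping to 0 °C: 0.2037·4180·25.33 = 21568 J.
Of that, 0.2603·2090·11.49 = 6250.9 J goes to bring the ice to 0 °C, leaving 15317 J.
Fully melting the ice requires m_ice L_f = 0.2603·334000 = 86940 J.
That's not enough to melt it all — equilibrium is at 0 °C with ice remaining.
Mass melted = 15317/334000 ≈ 0.04586 kg.

m_melted ≈ 0.0459 kg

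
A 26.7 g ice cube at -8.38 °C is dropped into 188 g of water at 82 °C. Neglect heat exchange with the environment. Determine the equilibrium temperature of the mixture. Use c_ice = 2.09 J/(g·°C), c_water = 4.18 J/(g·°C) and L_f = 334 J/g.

Let T be the final temperature. ΣQ_i = 0:
ice -8.38→0 °C: 26.7×2.09×8.38 = 467.63; melt ice: 26.7×334 = 8917.8; warm the meltwater: 111.61 T; water: 785.84(T − 82)
897.45 T = 64439 − 9385.4 = 55053
T ≈ 61.34 °C (positive, so assuming full melt was valid).

T_f ≈ 61.3 °C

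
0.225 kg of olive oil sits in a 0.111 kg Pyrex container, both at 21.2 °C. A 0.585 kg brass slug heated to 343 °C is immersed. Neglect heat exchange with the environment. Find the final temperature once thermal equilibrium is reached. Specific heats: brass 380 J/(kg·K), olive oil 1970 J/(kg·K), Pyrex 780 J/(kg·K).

T_f ≈ 116.3 °C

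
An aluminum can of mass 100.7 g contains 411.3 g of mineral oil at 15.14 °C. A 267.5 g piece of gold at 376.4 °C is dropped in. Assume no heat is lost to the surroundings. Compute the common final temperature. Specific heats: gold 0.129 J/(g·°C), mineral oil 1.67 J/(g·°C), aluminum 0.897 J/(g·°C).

Conservation of energy gives ΣQ = 0:
267.5×0.129×(T − 376.4) + 411.3×1.67×(T − 15.14) + 100.7×0.897×(T − 15.14) = 0
811.71 T = 24755
T = 24755/811.71 ≈ 30.50 °C

T_f ≈ 30.5 °C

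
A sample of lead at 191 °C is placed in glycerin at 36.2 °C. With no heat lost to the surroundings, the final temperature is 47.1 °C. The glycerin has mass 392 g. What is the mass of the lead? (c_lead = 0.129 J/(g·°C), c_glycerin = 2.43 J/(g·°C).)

Heat lost by the lead = heat gained by the glycerin:
m×0.129×(191 − 47.1) = 392×2.43×(47.1 − 36.2)
18.56 m = 10383  ⇒  m ≈ 559.3 g

m ≈ 559 g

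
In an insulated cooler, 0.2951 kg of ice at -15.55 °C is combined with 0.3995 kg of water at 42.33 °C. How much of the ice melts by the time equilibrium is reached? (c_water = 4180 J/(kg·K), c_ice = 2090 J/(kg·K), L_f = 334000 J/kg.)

m_melted ≈ 0.183 kg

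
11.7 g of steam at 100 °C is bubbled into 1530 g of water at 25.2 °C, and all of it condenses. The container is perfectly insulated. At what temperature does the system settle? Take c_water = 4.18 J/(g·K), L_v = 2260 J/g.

Energy conservation, ΣQ = 0:
condense steam: −11.7·2260 = −26442
  condensate cools 100→T: 11.7·4.18·(T − 100) = 48.91(T − 100)
  water warms: 1530·4.18·(T − 25.2) = 6395.4(T − 25.2)
6444.3 T = 26442 + 4890.6 + 161164 = 192497
T ≈ 29.87 °C, under the boiling point, so the assumption holds.

T_f ≈ 29.9 °C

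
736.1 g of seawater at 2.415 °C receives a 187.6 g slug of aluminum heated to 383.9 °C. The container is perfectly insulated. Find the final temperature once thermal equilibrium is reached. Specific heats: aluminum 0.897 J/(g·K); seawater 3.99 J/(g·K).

T_f ≈ 23.1 °C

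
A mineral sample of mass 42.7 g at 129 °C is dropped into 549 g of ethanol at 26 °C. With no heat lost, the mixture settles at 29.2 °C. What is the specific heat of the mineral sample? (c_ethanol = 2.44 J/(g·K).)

c ≈ 1.01 J/(g·K)

m_s c (T_s − T_f) = m_ethanol c_ethanol (T_f − T_0):
42.7·c·(129 − 29.2) = 549·2.44·(29.2 − 26)
4261.5 c = 4286.6  ⇒  c ≈ 1.006 J/(g·K)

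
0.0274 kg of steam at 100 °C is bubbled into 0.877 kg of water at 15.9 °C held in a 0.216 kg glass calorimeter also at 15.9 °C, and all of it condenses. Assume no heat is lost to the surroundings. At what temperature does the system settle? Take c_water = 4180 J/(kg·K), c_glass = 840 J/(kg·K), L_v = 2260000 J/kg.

Taking heat into each body as positive, Σ m c ΔT = 0:
steam→water at 100 °C releases m L_v = 0.0274×2260000 = 61924; condensed water 100 °C→T: 114.53(T − 100); original water: 3665.9(T − 15.9); cup: 181.44(T − 15.9)
3961.8 T = 61924 + 11453 + 61172 = 134549
T ≈ 33.96 °C, under the boiling point, so the assumption holds.

T_f ≈ 34.0 °C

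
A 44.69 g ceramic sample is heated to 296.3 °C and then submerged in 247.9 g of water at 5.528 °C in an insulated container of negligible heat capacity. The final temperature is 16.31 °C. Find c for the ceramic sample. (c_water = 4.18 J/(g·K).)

c ≈ 0.893 J/(g·K)

Heat lost by the ceramic sample = heat gained by the water:
44.69·c·(296.3 − 16.31) = 247.9·4.18·(16.31 − 5.528)
12513 c = 11173  ⇒  c ≈ 0.8929 J/(g·K)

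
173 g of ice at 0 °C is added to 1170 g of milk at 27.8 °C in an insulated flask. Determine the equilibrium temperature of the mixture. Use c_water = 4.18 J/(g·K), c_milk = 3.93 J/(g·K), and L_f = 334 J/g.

T_f ≈ 13.2 °C

Net heat exchanged in the isolated system is zero:
fusion: m_ice L_f = 173×334 = 57782
  warm the meltwater: 723.14 T
  milk: 4598.1(T − 27.8)
5321.2 T = 127827 − 57782 = 70045
T ≈ 13.16 °C (positive, so assuming full melt was valid).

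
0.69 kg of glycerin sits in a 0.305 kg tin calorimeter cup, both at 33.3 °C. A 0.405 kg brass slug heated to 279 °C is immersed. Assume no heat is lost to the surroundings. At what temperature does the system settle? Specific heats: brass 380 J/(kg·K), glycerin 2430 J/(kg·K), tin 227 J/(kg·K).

T_f ≈ 53.2 °C

Heat gained plus heat lost sum to zero:
0.405*380*(T − 279) + 0.69*2430*(T − 33.3) + 0.305*227*(T − 33.3) = 0
153.9(T − 279) + 1676.7(T − 33.3) + 69.23(T − 33.3) = 0
1899.8 T = 101078
T ≈ 53.20 °C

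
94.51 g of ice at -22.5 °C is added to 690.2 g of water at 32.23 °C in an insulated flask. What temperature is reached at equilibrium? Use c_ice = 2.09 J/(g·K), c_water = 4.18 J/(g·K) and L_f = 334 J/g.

Heat gained plus heat lost sum to zero:
ice -22.5→0 °C: 94.51×2.09×22.5 = 4444.3
  melt ice: 94.51×334 = 31566
  meltwater 0→T: 94.51×4.18×T = 395.05 T
  water: 2885(T − 32.23)
3280.1 T = 92985 − 36011 = 56974
T ≈ 17.37 °C. Since T > 0 °C, the all-ice-melts assumption holds.

T_f ≈ 17.4 °C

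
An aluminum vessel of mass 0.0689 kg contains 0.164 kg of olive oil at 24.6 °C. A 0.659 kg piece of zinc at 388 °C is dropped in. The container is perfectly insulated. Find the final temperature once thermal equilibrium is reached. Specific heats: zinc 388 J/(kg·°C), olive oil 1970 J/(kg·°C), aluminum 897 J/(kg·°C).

T_f ≈ 169.7 °C

T_f is the heat-capacity-weighted average of the initial temperatures:
T_f = (255.69*388 + 323.08*24.6 + 61.8*24.6) / (255.69 + 323.08 + 61.8)
    = 108677 / 640.58 ≈ 169.65 °C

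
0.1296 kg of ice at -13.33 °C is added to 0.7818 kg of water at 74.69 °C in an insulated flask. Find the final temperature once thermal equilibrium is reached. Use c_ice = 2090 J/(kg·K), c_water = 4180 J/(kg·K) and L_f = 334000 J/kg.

Conservation of energy gives ΣQ = 0:
ice -13.33→0 °C: 0.1296×2090×13.33 = 3610.6; latent heat to melt: 0.1296×334000 = 43286; meltwater 0→T: 0.1296×4180×T = 541.73 T; water: 3267.9(T − 74.69)
3809.7 T = 244081 − 46897 = 197184
T ≈ 51.76 °C. Since T > 0 °C, the all-ice-melts assumption holds.

T_f ≈ 51.8 °C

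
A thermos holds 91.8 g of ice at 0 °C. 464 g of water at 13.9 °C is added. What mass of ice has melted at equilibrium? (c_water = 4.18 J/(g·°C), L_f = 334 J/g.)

m_melted ≈ 80.7 g

Water can give up m c ΔT = 464·4.18·13.9 = 26959 J before reaching 0 °C.
Fully melting the ice requires m_ice L_f = 91.8·334 = 30661 J.
That's not enough to melt it all — equilibrium is at 0 °C with ice remaining.
m_melt = 26959 / L_f = 80.72 g.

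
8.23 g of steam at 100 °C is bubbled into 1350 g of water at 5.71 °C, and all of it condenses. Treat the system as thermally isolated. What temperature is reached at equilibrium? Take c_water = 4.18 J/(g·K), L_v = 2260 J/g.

Energy balance with sensible and latent terms:
steam→water at 100 °C releases m L_v = 8.23·2260 = 18600; condensed water 100 °C→T: 34.4(T − 100); original water: 5643(T − 5.71)
5677.4 T = 18600 + 3440.1 + 32222 = 54261
T ≈ 9.56 °C — below 100 °C, confirming all the steam condensed.

T_f ≈ 9.6 °C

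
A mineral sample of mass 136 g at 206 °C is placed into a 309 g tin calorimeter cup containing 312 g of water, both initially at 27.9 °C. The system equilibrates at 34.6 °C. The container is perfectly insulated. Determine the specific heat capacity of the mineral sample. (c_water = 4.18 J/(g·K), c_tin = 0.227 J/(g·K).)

Conservation of energy gives ΣQ = 0:
136×c×(34.6 − 206) + 312×4.18×(34.6 − 27.9) + 309×0.227×(34.6 − 27.9) = 0
-23310 c = -9207.8
c = -9207.8/-23310 ≈ 0.395 J/(g·K)

c ≈ 0.395 J/(g·K)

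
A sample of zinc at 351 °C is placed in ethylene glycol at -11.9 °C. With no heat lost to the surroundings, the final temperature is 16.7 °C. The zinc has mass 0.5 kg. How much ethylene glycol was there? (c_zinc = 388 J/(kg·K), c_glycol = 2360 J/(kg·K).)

m ≈ 0.961 kg

Conservation of energy gives ΣQ = 0:
0.5·388·(16.7 − 351) + m·2360·(16.7 − (-11.9)) = 0
67496 m = 64854
m = 64854/67496 ≈ 0.9609 kg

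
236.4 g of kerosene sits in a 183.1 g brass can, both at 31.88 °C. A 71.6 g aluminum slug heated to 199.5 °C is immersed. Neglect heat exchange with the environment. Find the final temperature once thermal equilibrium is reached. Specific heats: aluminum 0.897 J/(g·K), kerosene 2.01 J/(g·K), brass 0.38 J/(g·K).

Net heat exchanged in the isolated system is zero:
71.6×0.897×(T − 199.5) + 236.4×2.01×(T − 31.88) + 183.1×0.38×(T − 31.88) = 0
64.23(T − 199.5) + 475.16(T − 31.88) + 69.58(T − 31.88) = 0
608.97 T = 30179
T ≈ 49.56 °C

T_f ≈ 49.6 °C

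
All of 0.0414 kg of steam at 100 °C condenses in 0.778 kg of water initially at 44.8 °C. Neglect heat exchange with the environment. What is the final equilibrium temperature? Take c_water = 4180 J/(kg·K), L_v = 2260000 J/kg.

T_f ≈ 74.9 °C

Setting the total heat transfer to zero:
latent heat released on condensation: 0.0414·2260000 = 93564
  condensed water 100 °C→T: 173.05(T − 100)
  water warms: 0.778·4180·(T − 44.8) = 3252(T − 44.8)
3425.1 T = 93564 + 17305 + 145691 = 256561
T ≈ 74.91 °C (< 100 °C, so full condensation is consistent).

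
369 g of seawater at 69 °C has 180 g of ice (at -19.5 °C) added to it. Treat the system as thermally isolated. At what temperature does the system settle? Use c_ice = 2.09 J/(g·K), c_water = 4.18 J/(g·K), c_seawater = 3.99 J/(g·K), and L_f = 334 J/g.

Taking heat into each body as positive, Σ m c ΔT = 0:
ice -19.5→0 °C: 180×2.09×19.5 = 7335.9
  melt ice: 180×334 = 60120
  meltwater 0→T: 180×4.18×T = 752.4 T
  seawater cools: 369×3.99×(T − 69) = 1472.3(T − 69)
2224.7 T = 101589 − 67456 = 34133
T ≈ 15.34 °C (positive, so assuming full melt was valid).

T_f ≈ 15.3 °C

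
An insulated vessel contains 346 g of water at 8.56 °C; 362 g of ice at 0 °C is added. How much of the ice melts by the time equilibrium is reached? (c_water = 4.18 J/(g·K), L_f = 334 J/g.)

Heat available from the water dropping to 0 °C: 346×4.18×8.56 = 12380 J.
Melting all 362 g of ice would need 362×334 = 120908 J.
Since 12380 < 120908 J, not all the ice melts; equilibrium is at 0 °C.
m_melted×334 = 12380  ⇒  m_melted ≈ 37.07 g.

m_melted ≈ 37.1 g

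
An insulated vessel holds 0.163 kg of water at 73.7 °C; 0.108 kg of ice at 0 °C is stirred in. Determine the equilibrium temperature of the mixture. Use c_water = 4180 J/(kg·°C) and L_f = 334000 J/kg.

Sum of m c ΔT and latent-heat terms is zero:
latent heat to melt: 0.108×334000 = 36072; meltwater 0→T: 0.108×4180×T = 451.44 T; water cools: 0.163×4180×(T − 73.7) = 681.34(T − 73.7)
1132.8 T = 50215 − 36072 = 14143
T ≈ 12.48 °C (positive, so assuming full melt was valid).

T_f ≈ 12.5 °C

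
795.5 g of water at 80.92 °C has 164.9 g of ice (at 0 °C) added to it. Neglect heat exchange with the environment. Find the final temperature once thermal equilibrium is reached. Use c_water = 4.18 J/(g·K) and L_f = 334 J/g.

Sum of m c ΔT and latent-heat terms is zero:
melt ice: 164.9·334 = 55077; meltwater 0→T: 164.9·4.18·T = 689.28 T; water: 3325.2(T − 80.92)
4014.5 T = 269074 − 55077 = 213998
T ≈ 53.31 °C — above 0 °C, consistent with complete melting.

T_f ≈ 53.3 °C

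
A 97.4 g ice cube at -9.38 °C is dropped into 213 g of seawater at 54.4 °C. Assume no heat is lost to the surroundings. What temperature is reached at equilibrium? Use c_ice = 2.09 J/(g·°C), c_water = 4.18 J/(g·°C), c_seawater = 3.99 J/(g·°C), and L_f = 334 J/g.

Setting the total heat transfer to zero:
ice -9.38→0 °C: 97.4·2.09·9.38 = 1909.4; latent heat to melt: 97.4·334 = 32532; meltwater 0→T: 97.4·4.18·T = 407.13 T; seawater cools: 213·3.99·(T − 54.4) = 849.87(T − 54.4)
1257 T = 46233 − 34441 = 11792
T ≈ 9.38 °C (positive, so assuming full melt was valid).

T_f ≈ 9.4 °C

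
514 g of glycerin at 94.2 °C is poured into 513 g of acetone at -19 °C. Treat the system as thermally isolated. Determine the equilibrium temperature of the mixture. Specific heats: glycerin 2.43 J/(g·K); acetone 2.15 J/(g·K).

T_f = Σ m_i c_i T_i / Σ m_i c_i:
T_f = (1249*94.2 + 1103*(-19)) / (1249 + 1103)
    = 96702 / 2352 ≈ 41.12 °C

T_f ≈ 41.1 °C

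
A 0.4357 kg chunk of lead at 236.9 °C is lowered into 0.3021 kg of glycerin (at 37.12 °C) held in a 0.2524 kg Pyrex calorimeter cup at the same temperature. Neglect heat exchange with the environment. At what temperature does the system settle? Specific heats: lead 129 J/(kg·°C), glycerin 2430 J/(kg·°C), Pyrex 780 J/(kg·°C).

With ΣQ=0 the equilibrium temperature is the m·c-weighted mean:
T_f = (56.21*236.9 + 734.1*37.12 + 196.87*37.12) / (56.21 + 734.1 + 196.87)
    = 47873 / 987.18 ≈ 48.49 °C

T_f ≈ 48.5 °C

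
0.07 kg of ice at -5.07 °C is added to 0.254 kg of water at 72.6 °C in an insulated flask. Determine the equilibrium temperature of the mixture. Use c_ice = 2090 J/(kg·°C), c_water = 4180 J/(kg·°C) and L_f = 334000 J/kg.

Taking heat into each body as positive, Σ m c ΔT = 0:
ice -5.07→0 °C: 0.07·2090·5.07 = 741.74; melt ice: 0.07·334000 = 23380; meltwater 0→T: 0.07·4180·T = 292.6 T; water: 1061.7(T − 72.6)
1354.3 T = 77081 − 24122 = 52959
T ≈ 39.10 °C — above 0 °C, consistent with complete melting.

T_f ≈ 39.1 °C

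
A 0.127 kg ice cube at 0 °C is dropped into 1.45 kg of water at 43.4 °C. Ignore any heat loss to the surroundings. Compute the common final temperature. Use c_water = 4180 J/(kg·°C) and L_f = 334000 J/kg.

T_f ≈ 33.5 °C

Taking heat into each body as positive, Σ m c ΔT = 0:
latent heat to melt: 0.127×334000 = 42418
  meltwater 0→T: 0.127×4180×T = 530.86 T
  water: 6061(T − 43.4)
6591.9 T = 263047 − 42418 = 220629
T ≈ 33.47 °C. Since T > 0 °C, the all-ice-melts assumption holds.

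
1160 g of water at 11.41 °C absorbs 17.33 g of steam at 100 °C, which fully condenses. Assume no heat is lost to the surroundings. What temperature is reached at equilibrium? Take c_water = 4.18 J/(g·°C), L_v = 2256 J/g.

Energy balance with sensible and latent terms:
latent heat released on condensation: 17.33×2256 = 39096
  condensed water 100 °C→T: 72.44(T − 100)
  water warms: 1160×4.18×(T − 11.41) = 4848.8(T − 11.41)
4921.2 T = 39096 + 7243.9 + 55325 = 101665
T ≈ 20.66 °C — below 100 °C, confirming all the steam condensed.

T_f ≈ 20.7 °C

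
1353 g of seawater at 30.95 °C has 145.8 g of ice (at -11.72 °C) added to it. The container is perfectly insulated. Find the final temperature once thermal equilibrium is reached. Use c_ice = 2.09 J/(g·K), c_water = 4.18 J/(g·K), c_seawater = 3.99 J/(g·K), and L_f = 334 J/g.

T_f ≈ 19.1 °C

Energy conservation, ΣQ = 0:
warm ice to 0 °C: 145.8·2.09·(0 − (-11.72)) = 3571.3
  melt ice: 145.8·334 = 48697
  meltwater 0→T: 145.8·4.18·T = 609.44 T
  seawater: 5398.5(T − 30.95)
6007.9 T = 167083 − 52269 = 114814
T ≈ 19.11 °C (positive, so assuming full melt was valid).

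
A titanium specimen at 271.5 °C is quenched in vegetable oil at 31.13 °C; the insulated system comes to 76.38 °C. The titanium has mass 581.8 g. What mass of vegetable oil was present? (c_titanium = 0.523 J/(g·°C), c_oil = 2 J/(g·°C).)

Heat lost by the titanium = heat gained by the oil:
581.8×0.523×(271.5 − 76.38) = m×2×(76.38 − 31.13)
90.5 m = 59371  ⇒  m ≈ 656 g

m ≈ 656 g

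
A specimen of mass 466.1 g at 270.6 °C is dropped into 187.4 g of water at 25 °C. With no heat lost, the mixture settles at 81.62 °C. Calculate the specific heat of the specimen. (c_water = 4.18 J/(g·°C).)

c ≈ 0.504 J/(g·°C)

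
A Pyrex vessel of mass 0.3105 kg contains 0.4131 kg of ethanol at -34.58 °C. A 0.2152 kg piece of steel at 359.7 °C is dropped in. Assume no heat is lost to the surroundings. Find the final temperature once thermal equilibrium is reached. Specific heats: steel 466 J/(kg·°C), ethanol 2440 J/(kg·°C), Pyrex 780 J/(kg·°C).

T_f ≈ -5.3 °C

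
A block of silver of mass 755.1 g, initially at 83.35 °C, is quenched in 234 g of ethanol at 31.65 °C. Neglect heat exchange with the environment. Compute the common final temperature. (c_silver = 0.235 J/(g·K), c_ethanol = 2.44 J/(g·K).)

T_f ≈ 43.9 °C

T_f is the heat-capacity-weighted average of the initial temperatures:
T_f = (177.45×83.35 + 570.96×31.65) / (177.45 + 570.96)
    = 32861 / 748.41 ≈ 43.91 °C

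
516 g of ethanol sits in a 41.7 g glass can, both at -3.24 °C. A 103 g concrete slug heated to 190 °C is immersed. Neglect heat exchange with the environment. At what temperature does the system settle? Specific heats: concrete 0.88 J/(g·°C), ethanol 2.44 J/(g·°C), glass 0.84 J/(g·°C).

T_f ≈ 9.4 °C

Taking heat into each body as positive, Σ m c ΔT = 0:
103×0.88×(T − 190) + 516×2.44×(T − (-3.24)) + 41.7×0.84×(T − (-3.24)) = 0
1384.7 T = 13029
T = 13029 / 1384.7 = 9.41 °C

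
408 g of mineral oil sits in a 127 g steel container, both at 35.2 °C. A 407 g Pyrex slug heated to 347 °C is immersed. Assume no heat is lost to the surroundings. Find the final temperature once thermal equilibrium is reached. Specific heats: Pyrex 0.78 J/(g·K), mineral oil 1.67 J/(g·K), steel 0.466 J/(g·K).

T_f ≈ 128.8 °C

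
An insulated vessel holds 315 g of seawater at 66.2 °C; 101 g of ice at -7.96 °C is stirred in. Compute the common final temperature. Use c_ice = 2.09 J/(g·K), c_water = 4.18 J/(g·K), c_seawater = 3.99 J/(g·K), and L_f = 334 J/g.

T_f ≈ 28.5 °C

Conservation of energy gives ΣQ = 0:
warm ice to 0 °C: 101·2.09·(0 − (-7.96)) = 1680.3
  latent heat to melt: 101·334 = 33734
  warm the meltwater: 422.18 T
  seawater cools: 315·3.99·(T − 66.2) = 1256.9(T − 66.2)
1679 T = 83203 − 35414 = 47789
T ≈ 28.46 °C — above 0 °C, consistent with complete melting.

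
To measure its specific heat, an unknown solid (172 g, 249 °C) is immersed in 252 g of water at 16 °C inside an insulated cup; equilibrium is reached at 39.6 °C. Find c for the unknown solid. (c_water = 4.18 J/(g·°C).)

c ≈ 0.69 J/(g·°C)

Energy conservation, ΣQ = 0:
172×c×(39.6 − 249) + 252×4.18×(39.6 − 16) = 0
-36017 c = -24859
c = -24859/-36017 ≈ 0.6902 J/(g·°C)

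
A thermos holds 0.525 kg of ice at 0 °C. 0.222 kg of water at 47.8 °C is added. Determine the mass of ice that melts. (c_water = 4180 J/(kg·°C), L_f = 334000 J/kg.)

m_melted ≈ 0.133 kg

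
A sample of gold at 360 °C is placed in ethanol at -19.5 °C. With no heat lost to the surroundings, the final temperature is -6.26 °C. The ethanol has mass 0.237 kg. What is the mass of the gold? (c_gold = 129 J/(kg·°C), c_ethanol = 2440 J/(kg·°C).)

Let T be the final temperature. ΣQ_i = 0:
m·129·(-6.26 − 360) + 0.237·2440·(-6.26 − (-19.5)) = 0
-47248 m = -7656.4
m = -7656.4/-47248 ≈ 0.162 kg

m ≈ 0.162 kg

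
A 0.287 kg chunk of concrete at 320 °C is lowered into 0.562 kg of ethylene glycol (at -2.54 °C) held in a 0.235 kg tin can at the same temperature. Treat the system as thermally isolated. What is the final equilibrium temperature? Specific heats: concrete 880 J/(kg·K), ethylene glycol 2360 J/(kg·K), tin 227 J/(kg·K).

T_f = Σ m_i c_i T_i / Σ m_i c_i:
T_f = (252.56×320 + 1326.3×(-2.54) + 53.34×(-2.54)) / (252.56 + 1326.3 + 53.34)
    = 77315 / 1632.2 ≈ 47.37 °C

T_f ≈ 47.4 °C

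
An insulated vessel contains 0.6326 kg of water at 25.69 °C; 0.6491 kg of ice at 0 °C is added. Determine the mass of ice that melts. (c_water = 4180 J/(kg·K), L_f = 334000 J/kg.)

m_melted ≈ 0.203 kg

Water can give up m c ΔT = 0.6326×4180×25.69 = 67931 J before reaching 0 °C.
To melt every bit of ice: 0.6491×334000 = 216799 J.
Since 67931 < 216799 J, not all the ice melts; equilibrium is at 0 °C.
m_melted×334000 = 67931  ⇒  m_melted ≈ 0.2034 kg.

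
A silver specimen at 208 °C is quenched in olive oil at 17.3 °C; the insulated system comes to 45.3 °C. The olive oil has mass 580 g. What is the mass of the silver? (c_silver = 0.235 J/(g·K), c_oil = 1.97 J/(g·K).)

m ≈ 837 g

Energy conservation, ΣQ = 0:
m·0.235·(45.3 − 208) + 580·1.97·(45.3 − 17.3) = 0
-38.23 m = -31993
m = -31993/-38.23 ≈ 836.8 g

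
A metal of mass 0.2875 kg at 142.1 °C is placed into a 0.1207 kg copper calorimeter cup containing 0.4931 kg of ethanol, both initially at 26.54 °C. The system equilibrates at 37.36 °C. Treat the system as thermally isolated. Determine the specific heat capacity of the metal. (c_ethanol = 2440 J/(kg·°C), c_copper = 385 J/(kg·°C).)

c ≈ 449 J/(kg·°C)

Heat gained plus heat lost sum to zero:
0.2875×c×(37.36 − 142.1) + 0.4931×2440×(37.36 − 26.54) + 0.1207×385×(37.36 − 26.54) = 0
-30.11 c = -13521
c = -13521/-30.11 ≈ 449 J/(kg·°C)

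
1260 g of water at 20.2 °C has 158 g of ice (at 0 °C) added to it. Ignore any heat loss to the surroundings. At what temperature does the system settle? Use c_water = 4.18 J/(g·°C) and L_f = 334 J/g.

Let T be the final temperature. ΣQ_i = 0:
latent heat to melt: 158·334 = 52772; meltwater 0→T: 158·4.18·T = 660.44 T; water cools: 1260·4.18·(T − 20.2) = 5266.8(T − 20.2)
5927.2 T = 106389 − 52772 = 53617
T ≈ 9.05 °C (positive, so assuming full melt was valid).

T_f ≈ 9.0 °C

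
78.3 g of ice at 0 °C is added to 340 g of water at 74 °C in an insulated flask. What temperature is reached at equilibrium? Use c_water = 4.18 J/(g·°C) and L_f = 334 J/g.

Conservation of energy gives ΣQ = 0:
latent heat to melt: 78.3·334 = 26152; meltwater 0→T: 78.3·4.18·T = 327.29 T; water cools: 340·4.18·(T − 74) = 1421.2(T − 74)
1748.5 T = 105169 − 26152 = 79017
T ≈ 45.19 °C (positive, so assuming full melt was valid).

T_f ≈ 45.2 °C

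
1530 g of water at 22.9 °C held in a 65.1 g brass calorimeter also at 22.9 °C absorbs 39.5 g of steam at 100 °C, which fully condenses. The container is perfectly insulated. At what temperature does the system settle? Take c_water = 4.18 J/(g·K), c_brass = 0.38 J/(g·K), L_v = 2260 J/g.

T_f ≈ 38.4 °C

Heat gained plus heat lost sum to zero:
latent heat released on condensation: 39.5·2260 = 89270
  condensed water 100 °C→T: 165.11(T − 100)
  original water: 6395.4(T − 22.9)
  brass cup: 65.1·0.38·(T − 22.9) = 24.74(T − 22.9)
6585.2 T = 89270 + 16511 + 147021 = 252802
T ≈ 38.39 °C (< 100 °C, so full condensation is consistent).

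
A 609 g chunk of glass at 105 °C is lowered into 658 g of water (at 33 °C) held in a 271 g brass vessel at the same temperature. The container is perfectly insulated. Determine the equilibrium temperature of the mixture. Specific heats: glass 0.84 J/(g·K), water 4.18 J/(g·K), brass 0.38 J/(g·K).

T_f ≈ 43.9 °C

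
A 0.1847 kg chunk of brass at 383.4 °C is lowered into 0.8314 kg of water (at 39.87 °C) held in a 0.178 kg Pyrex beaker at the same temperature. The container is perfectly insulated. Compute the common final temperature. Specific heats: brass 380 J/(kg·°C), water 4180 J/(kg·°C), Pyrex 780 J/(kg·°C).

T_f ≈ 46.4 °C

Energy conservation, ΣQ = 0:
0.1847×380×(T − 383.4) + 0.8314×4180×(T − 39.87) + 0.178×780×(T − 39.87) = 0
70.19(T − 383.4) + 3475.3(T − 39.87) + 138.84(T − 39.87) = 0
3684.3 T = 171003
T = 171003/3684.3 ≈ 46.41 °C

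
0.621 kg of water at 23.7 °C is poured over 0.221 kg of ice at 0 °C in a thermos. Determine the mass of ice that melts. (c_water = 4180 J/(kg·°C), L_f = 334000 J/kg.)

Cooling the water to 0 °C releases 0.621×4180×23.7 = 61520 J.
To melt every bit of ice: 0.221×334000 = 73814 J.
Since 61520 < 73814 J, not all the ice melts; equilibrium is at 0 °C.
m_melt = 61520 / L_f = 0.1842 kg.

m_melted ≈ 0.184 kg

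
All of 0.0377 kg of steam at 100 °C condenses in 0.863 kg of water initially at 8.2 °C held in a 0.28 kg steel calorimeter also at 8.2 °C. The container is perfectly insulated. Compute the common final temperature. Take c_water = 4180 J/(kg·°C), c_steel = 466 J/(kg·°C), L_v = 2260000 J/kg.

T_f ≈ 33.8 °C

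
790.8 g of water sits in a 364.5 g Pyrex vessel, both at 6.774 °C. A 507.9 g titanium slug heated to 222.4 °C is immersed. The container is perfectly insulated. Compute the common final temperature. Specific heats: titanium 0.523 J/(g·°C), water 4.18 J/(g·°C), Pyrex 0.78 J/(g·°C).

Energy conservation, ΣQ = 0:
507.9·0.523·(T − 222.4) + 790.8·4.18·(T − 6.774) + 364.5·0.78·(T − 6.774) = 0
(265.63 + 3305.5 + 284.31) T = 265.63·222.4 + 3305.5·6.774 + 284.31·6.774
T = 83394 / 3855.5 = 21.6 °C

T_f ≈ 21.6 °C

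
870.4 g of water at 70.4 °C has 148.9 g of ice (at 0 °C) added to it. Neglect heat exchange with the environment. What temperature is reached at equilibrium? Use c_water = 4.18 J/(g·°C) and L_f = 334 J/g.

T_f ≈ 48.4 °C

Heat gained plus heat lost sum to zero:
fusion: m_ice L_f = 148.9×334 = 49733; meltwater 0→T: 148.9×4.18×T = 622.4 T; water cools: 870.4×4.18×(T − 70.4) = 3638.3(T − 70.4)
4260.7 T = 256134 − 49733 = 206402
T ≈ 48.44 °C (positive, so assuming full melt was valid).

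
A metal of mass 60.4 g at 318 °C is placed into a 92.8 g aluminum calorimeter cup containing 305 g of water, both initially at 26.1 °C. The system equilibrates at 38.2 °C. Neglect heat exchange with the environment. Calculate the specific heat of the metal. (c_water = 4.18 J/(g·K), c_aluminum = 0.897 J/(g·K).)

Heat gained plus heat lost sum to zero:
60.4·c·(38.2 − 318) + 305·4.18·(38.2 − 26.1) + 92.8·0.897·(38.2 − 26.1) = 0
-16900 c = -16434
c = -16434/-16900 ≈ 0.9724 J/(g·K)

c ≈ 0.972 J/(g·K)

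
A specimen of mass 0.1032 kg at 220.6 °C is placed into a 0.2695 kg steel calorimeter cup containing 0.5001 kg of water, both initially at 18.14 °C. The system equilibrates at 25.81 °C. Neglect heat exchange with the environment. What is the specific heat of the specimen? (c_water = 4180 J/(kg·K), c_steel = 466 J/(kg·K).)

Energy conservation, ΣQ = 0:
0.1032·c·(25.81 − 220.6) + 0.5001·4180·(25.81 − 18.14) + 0.2695·466·(25.81 − 18.14) = 0
-20.1 c = -16997
c = -16997/-20.1 ≈ 845.5 J/(kg·K)

c ≈ 846 J/(kg·K)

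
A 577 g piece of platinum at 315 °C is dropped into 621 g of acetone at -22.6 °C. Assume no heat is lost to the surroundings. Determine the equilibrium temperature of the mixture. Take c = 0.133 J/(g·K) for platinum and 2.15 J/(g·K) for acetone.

T_f ≈ -4.3 °C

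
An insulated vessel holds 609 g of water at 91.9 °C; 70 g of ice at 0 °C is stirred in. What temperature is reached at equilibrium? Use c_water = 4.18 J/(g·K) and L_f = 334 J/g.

T_f ≈ 74.2 °C

Sum of m c ΔT and latent-heat terms is zero:
melt ice: 70·334 = 23380
  warm the meltwater: 292.6 T
  water cools: 609·4.18·(T − 91.9) = 2545.6(T − 91.9)
2838.2 T = 233942 − 23380 = 210562
T ≈ 74.19 °C. Since T > 0 °C, the all-ice-melts assumption holds.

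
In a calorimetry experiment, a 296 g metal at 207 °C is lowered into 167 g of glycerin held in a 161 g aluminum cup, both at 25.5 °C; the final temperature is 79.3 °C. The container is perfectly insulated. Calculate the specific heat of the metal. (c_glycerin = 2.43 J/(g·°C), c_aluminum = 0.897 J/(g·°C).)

Heat gained plus heat lost sum to zero:
296×c×(79.3 − 207) + 167×2.43×(79.3 − 25.5) + 161×0.897×(79.3 − 25.5) = 0
-37799 c = -29602
c = -29602/-37799 ≈ 0.7831 J/(g·°C)

c ≈ 0.783 J/(g·°C)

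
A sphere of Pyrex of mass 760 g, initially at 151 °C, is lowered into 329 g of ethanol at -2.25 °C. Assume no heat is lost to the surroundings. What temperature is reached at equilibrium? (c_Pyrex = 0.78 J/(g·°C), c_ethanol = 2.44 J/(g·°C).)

T_f ≈ 62.8 °C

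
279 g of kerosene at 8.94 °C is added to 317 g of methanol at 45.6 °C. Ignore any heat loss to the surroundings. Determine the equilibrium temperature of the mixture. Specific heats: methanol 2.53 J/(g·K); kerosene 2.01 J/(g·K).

T_f ≈ 30.5 °C

Energy conservation, ΣQ = 0:
317×2.53×(T − 45.6) + 279×2.01×(T − 8.94) = 0
802.01(T − 45.6) + 560.79(T − 8.94) = 0
(802.01 + 560.79) T = 802.01×45.6 + 560.79×8.94
T ≈ 30.51 °C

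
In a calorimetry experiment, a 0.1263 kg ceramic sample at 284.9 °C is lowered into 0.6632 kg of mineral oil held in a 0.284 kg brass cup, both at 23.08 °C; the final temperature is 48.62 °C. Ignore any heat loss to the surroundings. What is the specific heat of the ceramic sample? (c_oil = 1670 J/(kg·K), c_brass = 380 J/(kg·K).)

c ≈ 1040 J/(kg·K)

Heat gained plus heat lost sum to zero:
0.1263×c×(48.62 − 284.9) + 0.6632×1670×(48.62 − 23.08) + 0.284×380×(48.62 − 23.08) = 0
-29.84 c = -31043
c = -31043/-29.84 ≈ 1040 J/(kg·K)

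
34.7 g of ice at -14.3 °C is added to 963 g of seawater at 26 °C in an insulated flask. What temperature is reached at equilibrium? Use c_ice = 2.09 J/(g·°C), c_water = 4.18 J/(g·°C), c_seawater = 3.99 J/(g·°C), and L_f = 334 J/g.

Sum of m c ΔT and latent-heat terms is zero:
warm ice to 0 °C: 34.7·2.09·(0 − (-14.3)) = 1037.1
  latent heat to melt: 34.7·334 = 11590
  meltwater 0→T: 34.7·4.18·T = 145.05 T
  seawater: 3842.4(T − 26)
3987.4 T = 99902 − 12627 = 87275
T ≈ 21.89 °C — above 0 °C, consistent with complete melting.

T_f ≈ 21.9 °C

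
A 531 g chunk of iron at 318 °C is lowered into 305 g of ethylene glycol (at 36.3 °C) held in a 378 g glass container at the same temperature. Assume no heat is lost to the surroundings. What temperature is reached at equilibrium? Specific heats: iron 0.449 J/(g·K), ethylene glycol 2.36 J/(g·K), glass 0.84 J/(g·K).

T_f ≈ 88.9 °C

Let T be the final temperature. ΣQ_i = 0:
531·0.449·(T − 318) + 305·2.36·(T − 36.3) + 378·0.84·(T − 36.3) = 0
238.42(T − 318) + 719.8(T − 36.3) + 317.52(T − 36.3) = 0
(238.42 + 719.8 + 317.52) T = 238.42·318 + 719.8·36.3 + 317.52·36.3
T ≈ 88.95 °C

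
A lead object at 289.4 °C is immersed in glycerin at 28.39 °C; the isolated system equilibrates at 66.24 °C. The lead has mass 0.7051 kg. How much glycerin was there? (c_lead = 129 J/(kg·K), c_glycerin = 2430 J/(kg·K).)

m ≈ 0.221 kg

Heat lost by the lead = heat gained by the glycerin:
0.7051×129×(289.4 − 66.24) = m×2430×(66.24 − 28.39)
91975 m = 20298  ⇒  m ≈ 0.2207 kg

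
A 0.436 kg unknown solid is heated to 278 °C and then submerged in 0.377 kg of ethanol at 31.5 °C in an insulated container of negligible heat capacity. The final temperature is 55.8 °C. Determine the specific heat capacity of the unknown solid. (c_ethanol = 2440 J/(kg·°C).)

c ≈ 231 J/(kg·°C)

Let T be the final temperature. ΣQ_i = 0:
0.436×c×(55.8 − 278) + 0.377×2440×(55.8 − 31.5) = 0
-96.88 c = -22353
c = -22353/-96.88 ≈ 230.7 J/(kg·°C)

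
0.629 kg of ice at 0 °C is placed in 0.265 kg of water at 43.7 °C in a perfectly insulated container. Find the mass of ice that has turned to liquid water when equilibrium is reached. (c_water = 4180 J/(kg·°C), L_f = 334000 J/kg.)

m_melted ≈ 0.145 kg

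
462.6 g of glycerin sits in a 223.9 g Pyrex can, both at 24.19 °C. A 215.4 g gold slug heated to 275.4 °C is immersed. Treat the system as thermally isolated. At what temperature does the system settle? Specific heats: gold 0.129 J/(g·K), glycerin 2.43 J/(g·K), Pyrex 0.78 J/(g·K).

T_f ≈ 29.5 °C

Energy conservation, ΣQ = 0:
215.4×0.129×(T − 275.4) + 462.6×2.43×(T − 24.19) + 223.9×0.78×(T − 24.19) = 0
(27.79 + 1124.1 + 174.64) T = 27.79×275.4 + 1124.1×24.19 + 174.64×24.19
T = 39069/1326.5 ≈ 29.45 °C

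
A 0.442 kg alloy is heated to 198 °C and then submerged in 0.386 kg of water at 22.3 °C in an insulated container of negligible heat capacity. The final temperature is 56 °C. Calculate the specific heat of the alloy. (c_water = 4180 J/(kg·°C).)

c ≈ 866 J/(kg·°C)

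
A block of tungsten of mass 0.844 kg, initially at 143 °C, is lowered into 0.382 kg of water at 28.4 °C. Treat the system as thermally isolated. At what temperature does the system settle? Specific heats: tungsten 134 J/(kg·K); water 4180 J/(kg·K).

T_f ≈ 36.0 °C

Energy conservation, ΣQ = 0:
0.844·134·(T − 143) + 0.382·4180·(T − 28.4) = 0
113.1(T − 143) + 1596.8(T − 28.4) = 0
(113.1 + 1596.8) T = 113.1·143 + 1596.8·28.4
T = 61521 / 1709.9 = 36 °C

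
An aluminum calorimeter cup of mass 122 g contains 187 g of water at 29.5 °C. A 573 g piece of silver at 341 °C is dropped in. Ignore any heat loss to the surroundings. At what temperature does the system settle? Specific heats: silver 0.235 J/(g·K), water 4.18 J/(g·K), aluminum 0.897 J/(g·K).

Net heat exchanged in the isolated system is zero:
573*0.235*(T − 341) + 187*4.18*(T − 29.5) + 122*0.897*(T − 29.5) = 0
134.66(T − 341) + 781.66(T − 29.5) + 109.43(T − 29.5) = 0
(134.66 + 781.66 + 109.43) T = 134.66*341 + 781.66*29.5 + 109.43*29.5
T = 72205 / 1025.7 = 70.4 °C

T_f ≈ 70.4 °C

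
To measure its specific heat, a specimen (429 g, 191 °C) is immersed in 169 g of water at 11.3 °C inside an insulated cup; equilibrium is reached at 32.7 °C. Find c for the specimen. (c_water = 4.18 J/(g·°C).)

Setting the total heat transfer to zero:
429×c×(32.7 − 191) + 169×4.18×(32.7 − 11.3) = 0
-67911 c = -15117
c = -15117/-67911 ≈ 0.2226 J/(g·°C)

c ≈ 0.223 J/(g·°C)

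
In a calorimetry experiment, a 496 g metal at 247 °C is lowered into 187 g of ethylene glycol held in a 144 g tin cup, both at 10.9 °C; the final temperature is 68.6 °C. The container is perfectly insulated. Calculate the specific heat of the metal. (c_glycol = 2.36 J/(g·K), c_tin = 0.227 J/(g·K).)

c ≈ 0.309 J/(g·K)

Net heat exchanged in the isolated system is zero:
496×c×(68.6 − 247) + 187×2.36×(68.6 − 10.9) + 144×0.227×(68.6 − 10.9) = 0
-88486 c = -27350
c = -27350/-88486 ≈ 0.3091 J/(g·K)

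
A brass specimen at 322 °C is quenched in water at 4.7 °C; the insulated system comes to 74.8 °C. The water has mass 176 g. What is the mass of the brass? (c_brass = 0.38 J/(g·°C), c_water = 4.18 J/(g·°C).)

Heat lost by the brass = heat gained by the water:
m·0.38·(322 − 74.8) = 176·4.18·(74.8 − 4.7)
93.94 m = 51571  ⇒  m ≈ 549 g

m ≈ 549 g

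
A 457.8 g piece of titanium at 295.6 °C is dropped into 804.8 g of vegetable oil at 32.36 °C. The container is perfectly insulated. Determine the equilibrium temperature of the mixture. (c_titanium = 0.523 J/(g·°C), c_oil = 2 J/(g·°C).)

Conservation of energy gives ΣQ = 0:
457.8*0.523*(T − 295.6) + 804.8*2*(T − 32.36) = 0
1849 T = 122862
T = 122862/1849 ≈ 66.45 °C

T_f ≈ 66.4 °C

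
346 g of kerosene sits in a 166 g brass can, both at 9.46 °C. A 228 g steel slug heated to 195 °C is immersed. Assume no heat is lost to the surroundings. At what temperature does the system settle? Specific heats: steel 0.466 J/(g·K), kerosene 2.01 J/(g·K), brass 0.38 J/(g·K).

T_f ≈ 32.3 °C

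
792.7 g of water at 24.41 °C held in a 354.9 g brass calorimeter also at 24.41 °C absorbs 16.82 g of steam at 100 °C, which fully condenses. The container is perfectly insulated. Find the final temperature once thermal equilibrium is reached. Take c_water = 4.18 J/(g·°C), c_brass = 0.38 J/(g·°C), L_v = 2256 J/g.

Taking heat into each body as positive, Σ m c ΔT = 0:
steam→water at 100 °C releases m L_v = 16.82·2256 = 37946
  condensate cools 100→T: 16.82·4.18·(T − 100) = 70.31(T − 100)
  water warms: 792.7·4.18·(T − 24.41) = 3313.5(T − 24.41)
  cup: 134.86(T − 24.41)
3518.7 T = 37946 + 7030.8 + 84174 = 129151
T ≈ 36.70 °C — below 100 °C, confirming all the steam condensed.

T_f ≈ 36.7 °C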